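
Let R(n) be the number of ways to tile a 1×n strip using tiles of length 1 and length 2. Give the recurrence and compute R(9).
Condition on the last tile: it has length 1 (leaving a 1×(n-1) strip) or length 2 (leaving a 1×(n-2) strip), so R(n) = R(n-1) + R(n-2) (order-2 linear recurrence).
For 0 ≤ i < 2 only unit tiles fit, so R(i) = 1.
Iterating the recurrence: R(2) = 2, R(3) = 3, R(4) = 5, R(5) = 8, R(6) = 13, R(7) = 21, R(8) = 34, R(9) = 55.

R(n) = R(n-1) + R(n-2), with R(i) = 1 for 0 ≤ i < 2; R(9) = 55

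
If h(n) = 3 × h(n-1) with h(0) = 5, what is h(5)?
Computing step by step:
h(0) = 5
h(1) = 3 × 5 = 15
h(2) = 3 × 15 = 45
h(3) = 3 × 45 = 135
h(4) = 3 × 135 = 405
h(5) = 3 × 405 = 1215

1215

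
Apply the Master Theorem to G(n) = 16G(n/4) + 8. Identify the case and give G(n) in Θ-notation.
Master Theorem template: G(n) = a·G(n/b) + f(n).
Here: a=16, b=4, f(n)=8
Compute log_b(a) = log_4(16) = 2.
f(n) = 8 = O(n^(2-ε)) with ε = 2. Case 1: G(n) = Θ(n^log_b(a)) = Θ(n^2).

Case 1: G(n) = Θ(n^2)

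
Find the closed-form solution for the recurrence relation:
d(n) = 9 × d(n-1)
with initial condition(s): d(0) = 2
Recurrence: d(n) = 9 × d(n-1), initial: d(0) = 2.
Each term is 9 times the previous, so this is geometric with ratio 9. After n steps: d(n) = d(0)·9ⁿ = 2·9ⁿ.

d(n) = 2·9ⁿ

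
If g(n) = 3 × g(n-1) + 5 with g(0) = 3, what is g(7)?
Computing step by step:
g(0) = 3
g(1) = 3 × 3 + 5 = 14
g(2) = 3 × 14 + 5 = 47
g(3) = 3 × 47 + 5 = 146
g(4) = 3 × 146 + 5 = 443
g(5) = 3 × 443 + 5 = 1334
g(6) = 3 × 1334 + 5 = 4007
g(7) = 3 × 4007 + 5 = 12026

12026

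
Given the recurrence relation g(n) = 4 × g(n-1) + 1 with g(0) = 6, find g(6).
Computing step by step:
g(0) = 6
g(1) = 4 × 6 + 1 = 25
g(2) = 4 × 25 + 1 = 101
g(3) = 4 × 101 + 1 = 405
g(4) = 4 × 405 + 1 = 1621
g(5) = 4 × 1621 + 1 = 6485
g(6) = 4 × 6485 + 1 = 25941

25941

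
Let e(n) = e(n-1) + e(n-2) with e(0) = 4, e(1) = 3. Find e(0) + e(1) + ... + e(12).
Computing the sequence terms: 4, 3, 7, 10, 17, 27, 44, 71, 115, 186, 301, 487, 788
Adding these values together:

2060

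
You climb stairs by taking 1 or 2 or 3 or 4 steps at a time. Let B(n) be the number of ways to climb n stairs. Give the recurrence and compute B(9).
Condition on the size of the last step (1 to 4): before it there were n-1, …, n-4 stairs climbed, and these cases are disjoint, so B(n) = B(n-1) + B(n-2) + B(n-3) + B(n-4) (order-4 linear recurrence).
Initial conditions by direct count (compositions of i into parts ≤ 4): B(1) = 1; B(2) = 2; B(3) = 4; B(4) = 8.
Iterating the recurrence: B(5) = 15, B(6) = 29, B(7) = 56, B(8) = 108, B(9) = 208.

B(n) = B(n-1) + B(n-2) + B(n-3) + B(n-4), B(1) = 1, B(2) = 2, B(3) = 4, B(4) = 8; B(9) = 208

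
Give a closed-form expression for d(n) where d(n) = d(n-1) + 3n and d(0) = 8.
Recurrence: d(n) = d(n-1) + 3n, initial: d(0) = 8.
Telescoping: d(n) = d(0) + 3·Σᵢ₌₁ⁿ i = 8 + 3·n(n+1)/2.

d(n) = 3·n(n+1)/2 + 8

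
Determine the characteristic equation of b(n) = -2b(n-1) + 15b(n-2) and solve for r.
Substitute b(n) = rⁿ and divide through by rⁿ⁻²: r² + 2r - 15 = 0
Factor: (r - 3)(r + 5) = 0, so r = 3, -5.
General solution: b(n) = A·3ⁿ + B·(-5)ⁿ

Characteristic: r² + 2r - 15 = 0, Roots: r = 3, -5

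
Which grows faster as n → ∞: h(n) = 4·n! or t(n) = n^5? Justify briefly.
Comparing growth rates:
Growth-rate hierarchy: log n ≺ any polynomial ≺ any exponential cⁿ (c>1) ≺ n! ≺ nⁿ.
factorial dominates polynomial degree 5 asymptotically.

h(n) grows faster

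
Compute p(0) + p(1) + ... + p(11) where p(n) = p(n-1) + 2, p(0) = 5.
Computing the sequence terms: 5, 7, 9, 11, 13, 15, 17, 19, 21, 23, 25, 27
Adding these values together:

192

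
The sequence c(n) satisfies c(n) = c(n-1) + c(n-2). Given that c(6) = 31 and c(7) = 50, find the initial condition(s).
Work backwards using c(k) = c(k+2) - c(k+1):
c(5) = c(7) - c(6) = 50 - 31 = 19
c(4) = c(6) - c(5) = 31 - 19 = 12
c(3) = c(5) - c(4) = 19 - 12 = 7
c(2) = c(4) - c(3) = 12 - 7 = 5
c(1) = c(3) - c(2) = 7 - 5 = 2
c(0) = c(2) - c(1) = 5 - 2 = 3

c(0) = 3, c(1) = 2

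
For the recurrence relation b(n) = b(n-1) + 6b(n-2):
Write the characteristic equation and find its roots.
Substitute b(n) = rⁿ and divide through by rⁿ⁻²: r² - r - 6 = 0
Factor: (r - 3)(r + 2) = 0, so r = 3, -2.
General solution: b(n) = A·3ⁿ + B·(-2)ⁿ

Characteristic: r² - r - 6 = 0, Roots: r = 3, -2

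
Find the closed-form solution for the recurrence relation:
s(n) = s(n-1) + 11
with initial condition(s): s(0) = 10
Recurrence: s(n) = s(n-1) + 11, initial: s(0) = 10.
Each step adds 11, so s(n) = s(0) + 11n = 11n + 10.

s(n) = 11n + 10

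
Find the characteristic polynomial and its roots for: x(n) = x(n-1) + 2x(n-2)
Substitute x(n) = rⁿ and divide through by rⁿ⁻²: r² - r - 2 = 0
Factor: (r - 2)(r + 1) = 0, so r = 2, -1.
General solution: x(n) = A·2ⁿ + B·(-1)ⁿ

Characteristic: r² - r - 2 = 0, Roots: r = 2, -1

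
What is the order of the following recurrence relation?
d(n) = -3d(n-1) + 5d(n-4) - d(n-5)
The order is the largest lag k for which d(n-k) appears. Here the deepest term is d(n-5), so the order is 5.

Order 5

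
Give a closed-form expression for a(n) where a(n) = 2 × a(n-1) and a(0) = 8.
Recurrence: a(n) = 2 × a(n-1), initial: a(0) = 8.
Each term is 2 times the previous, so this is geometric with ratio 2. After n steps: a(n) = a(0)·2ⁿ = 8·2ⁿ.

a(n) = 8·2ⁿ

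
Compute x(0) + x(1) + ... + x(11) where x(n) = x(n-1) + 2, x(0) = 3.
Computing the sequence terms: 3, 5, 7, 9, 11, 13, 15, 17, 19, 21, 23, 25
Adding these values together:

168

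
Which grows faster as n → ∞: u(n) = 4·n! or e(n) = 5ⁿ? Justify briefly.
Comparing growth rates:
Growth-rate hierarchy: log n ≺ any polynomial ≺ any exponential cⁿ (c>1) ≺ n! ≺ nⁿ.
factorial dominates exponential base 5 asymptotically.

u(n) grows faster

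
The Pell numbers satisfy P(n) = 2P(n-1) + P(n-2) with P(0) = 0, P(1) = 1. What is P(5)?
Computing the sequence terms:
0, 1, 2, 5, 12, 29

29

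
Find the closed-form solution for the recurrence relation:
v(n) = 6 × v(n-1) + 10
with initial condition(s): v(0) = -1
Recurrence: v(n) = 6 × v(n-1) + 10, initial: v(0) = -1.
Try v(n) = A·6ⁿ + C. Substituting: A·6ⁿ + C = 6(A·6ⁿ⁻¹ + C) + 10 = A·6ⁿ + 6C + 10, so C = 6C + 10, giving C = -2. Then v(0) = A - 2 = -1 gives A = 1.

v(n) = 6ⁿ - 2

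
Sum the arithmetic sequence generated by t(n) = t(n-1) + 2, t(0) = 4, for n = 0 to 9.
Computing the sequence terms: 4, 6, 8, 10, 12, 14, 16, 18, 20, 22
Adding these values together:

130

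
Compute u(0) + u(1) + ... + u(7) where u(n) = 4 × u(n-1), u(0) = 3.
Computing the sequence terms: 3, 12, 48, 192, 768, 3072, 12288, 49152
Adding these values together:

65535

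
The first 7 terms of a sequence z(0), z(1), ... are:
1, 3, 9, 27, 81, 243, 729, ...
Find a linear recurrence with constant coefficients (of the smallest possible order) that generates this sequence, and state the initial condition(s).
Look for the lowest-order linear relation among consecutive terms.
Observation: each term is 3× the previous.
Check at n=2: 3·3 = 9. ✓

z(n) = 3 × z(n-1), z(0) = 1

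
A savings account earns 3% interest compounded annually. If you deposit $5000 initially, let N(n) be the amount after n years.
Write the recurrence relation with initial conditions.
Each year the balance grows by 3%, i.e. is multiplied by 1 + 3/100 = 1.03, so N(n) = 1.03 × N(n-1). The initial deposit gives N(0) = 5000.
Unrolling gives the closed form N(n) = 5000 × (1.03)ⁿ.

N(n) = 1.03 × N(n-1), N(0) = 5000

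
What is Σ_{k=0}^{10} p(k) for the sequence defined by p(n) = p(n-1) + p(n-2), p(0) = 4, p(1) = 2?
Computing the sequence terms: 4, 2, 6, 8, 14, 22, 36, 58, 94, 152, 246
Adding these values together:

642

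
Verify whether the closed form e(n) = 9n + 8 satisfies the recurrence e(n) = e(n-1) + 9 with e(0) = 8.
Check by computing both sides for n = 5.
From the recurrence with e(0) = 8:
  e(0) = 8, e(1) = 17, e(2) = 26, e(3) = 35, e(4) = 44, e(5) = 53
  so the recurrence gives e(5) = 53.
From the proposed closed form e(n) = 9n + 8:
  e(5) = 53.
Both sides give 53 at n = 5, and the initial condition(s) match, so the closed form is consistent.

Yes, the closed form is correct.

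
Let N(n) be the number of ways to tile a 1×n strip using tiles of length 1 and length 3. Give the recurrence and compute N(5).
Condition on the last tile: it has length 1 (leaving a 1×(n-1) strip) or length 3 (leaving a 1×(n-3) strip), so N(n) = N(n-1) + N(n-3) (order-3 linear recurrence).
For 0 ≤ i < 3 only unit tiles fit, so N(i) = 1.
Iterating the recurrence: N(3) = 2, N(4) = 3, N(5) = 4.

N(n) = N(n-1) + N(n-3), with N(i) = 1 for 0 ≤ i < 3; N(5) = 4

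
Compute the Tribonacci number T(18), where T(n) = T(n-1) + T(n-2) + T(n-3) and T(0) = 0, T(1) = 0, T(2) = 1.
Computing the sequence terms:
0, 0, 1, 1, 2, 4, 7, 13, 24, 44, 81, 149, 274, 504, 927, 1705, 3136, 5768, 10609

10609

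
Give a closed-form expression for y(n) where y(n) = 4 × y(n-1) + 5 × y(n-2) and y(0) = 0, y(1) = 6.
Recurrence: y(n) = 4 × y(n-1) + 5 × y(n-2), initial: y(0) = 0, y(1) = 6.
Characteristic equation: r² - 4r - 5 = 0, which factors as (r - 5)(r + 1) = 0, so r = 5, -1. General solution y(n) = A·5ⁿ + B·(-1)ⁿ. From y(0) = 0: A + B = 0. From y(1) = 6: 5A - 1B = 6. Solving gives A = 1, B = -1.

y(n) = 5ⁿ - (-1)ⁿ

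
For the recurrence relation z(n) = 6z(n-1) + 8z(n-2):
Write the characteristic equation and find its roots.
Substitute z(n) = rⁿ and divide through by rⁿ⁻²: r² - 6r - 8 = 0
Discriminant: 6² + 4·8 = 68, not a perfect square, so by the quadratic formula r = (6 ± √68)/2.
General solution: z(n) = A·r₁ⁿ + B·r₂ⁿ where r₁,r₂ = (6 ± √68)/2

Characteristic: r² - 6r - 8 = 0, Roots: r = (6 ± √68)/2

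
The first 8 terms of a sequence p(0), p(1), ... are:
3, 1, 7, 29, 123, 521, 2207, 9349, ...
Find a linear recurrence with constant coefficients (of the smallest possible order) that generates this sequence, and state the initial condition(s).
Look for the lowest-order linear relation among consecutive terms.
Observation: p(n) - 4·p(n-1) - (1)·p(n-2) = 0 holds for the shown terms, and no order-1 relation p(n) = α·p(n-1) + β fits.
Check at n=3: 4·7 + (1)·1 = 29. ✓

p(n) = 4p(n-1) + p(n-2), p(0) = 3, p(1) = 1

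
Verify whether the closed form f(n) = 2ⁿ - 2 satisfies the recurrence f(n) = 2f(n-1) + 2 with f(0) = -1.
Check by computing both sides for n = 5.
From the recurrence with f(0) = -1:
  f(0) = -1, f(1) = 0, f(2) = 2, f(3) = 6, f(4) = 14, f(5) = 30
  so the recurrence gives f(5) = 30.
From the proposed closed form f(n) = 2ⁿ - 2:
  f(5) = 30.
Both sides give 30 at n = 5, and the initial condition(s) match, so the closed form is consistent.

Yes, the closed form is correct.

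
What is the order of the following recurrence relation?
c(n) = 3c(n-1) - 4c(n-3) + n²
The order is the largest lag k for which c(n-k) appears. Here the deepest term is c(n-3) (the n² term is non-homogeneous and does not affect the order), so the order is 3.

Order 3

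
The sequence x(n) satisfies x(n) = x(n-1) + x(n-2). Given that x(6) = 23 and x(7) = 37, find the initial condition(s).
Work backwards using x(k) = x(k+2) - x(k+1):
x(5) = x(7) - x(6) = 37 - 23 = 14
x(4) = x(6) - x(5) = 23 - 14 = 9
x(3) = x(5) - x(4) = 14 - 9 = 5
x(2) = x(4) - x(3) = 9 - 5 = 4
x(1) = x(3) - x(2) = 5 - 4 = 1
x(0) = x(2) - x(1) = 4 - 1 = 3

x(0) = 3, x(1) = 1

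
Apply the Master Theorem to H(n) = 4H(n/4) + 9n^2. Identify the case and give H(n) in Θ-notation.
Master Theorem template: H(n) = a·H(n/b) + f(n).
Here: a=4, b=4, f(n)=9n^2
Compute log_b(a) = log_4(4) = 1.
f(n) = 9n^2 = Ω(n^(1+ε)) with ε = 1, and the regularity condition holds (a·f(n/b) = (a/b^2)·f(n) with a/b^2 = 4^-1 < 1). Case 3: H(n) = Θ(f(n)) = Θ(n^2).

Case 3: H(n) = Θ(n^2)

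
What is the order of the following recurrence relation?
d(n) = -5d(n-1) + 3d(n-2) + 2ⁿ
The order is the largest lag k for which d(n-k) appears. Here the deepest term is d(n-2) (the 2ⁿ term is non-homogeneous and does not affect the order), so the order is 2.

Order 2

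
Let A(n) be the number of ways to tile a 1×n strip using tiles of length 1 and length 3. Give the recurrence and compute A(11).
Condition on the last tile: it has length 1 (leaving a 1×(n-1) strip) or length 3 (leaving a 1×(n-3) strip), so A(n) = A(n-1) + A(n-3) (order-3 linear recurrence).
For 0 ≤ i < 3 only unit tiles fit, so A(i) = 1.
Iterating the recurrence: A(3) = 2, A(4) = 3, A(5) = 4, A(6) = 6, A(7) = 9, A(8) = 13, A(9) = 19, A(10) = 28, A(11) = 41.

A(n) = A(n-1) + A(n-3), with A(i) = 1 for 0 ≤ i < 3; A(11) = 41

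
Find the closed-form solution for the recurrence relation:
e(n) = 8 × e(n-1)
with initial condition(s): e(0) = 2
Recurrence: e(n) = 8 × e(n-1), initial: e(0) = 2.
Each term is 8 times the previous, so this is geometric with ratio 8. After n steps: e(n) = e(0)·8ⁿ = 2·8ⁿ.

e(n) = 2·8ⁿ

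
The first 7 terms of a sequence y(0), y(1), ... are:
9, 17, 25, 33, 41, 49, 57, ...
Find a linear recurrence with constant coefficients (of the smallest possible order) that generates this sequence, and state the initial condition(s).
Look for the lowest-order linear relation among consecutive terms.
Observation: consecutive differences are constant (= 8).
Check at n=2: 1·17 + 8 = 25. ✓

y(n) = y(n-1) + 8, y(0) = 9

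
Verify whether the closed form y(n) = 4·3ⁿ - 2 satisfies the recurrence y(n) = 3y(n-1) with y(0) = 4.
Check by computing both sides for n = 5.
From the recurrence with y(0) = 4:
  y(0) = 4, y(1) = 12, y(2) = 36, y(3) = 108, y(4) = 324, y(5) = 972
  so the recurrence gives y(5) = 972.
From the proposed closed form y(n) = 4·3ⁿ - 2:
  y(5) = 970.
The recurrence gives 972 but the closed form gives 970, so the closed form does not satisfy the recurrence.

No, the closed form is incorrect.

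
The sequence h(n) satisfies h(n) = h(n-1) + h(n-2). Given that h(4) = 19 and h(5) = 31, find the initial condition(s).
Work backwards using h(k) = h(k+2) - h(k+1):
h(3) = h(5) - h(4) = 31 - 19 = 12
h(2) = h(4) - h(3) = 19 - 12 = 7
h(1) = h(3) - h(2) = 12 - 7 = 5
h(0) = h(2) - h(1) = 7 - 5 = 2

h(0) = 2, h(1) = 5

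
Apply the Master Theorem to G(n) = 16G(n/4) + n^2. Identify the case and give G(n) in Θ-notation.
Master Theorem template: G(n) = a·G(n/b) + f(n).
Here: a=16, b=4, f(n)=n^2
Compute log_b(a) = log_4(16) = 2.
f(n) = n^2 = Θ(n^2). Case 2: G(n) = Θ(n^2 log n).

Case 2: G(n) = Θ(n^2 log n)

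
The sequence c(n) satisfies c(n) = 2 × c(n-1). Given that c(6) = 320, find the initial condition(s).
In general c(n) = 2ⁿ · c(0). At n = 6: c(0) = c(6) / 2^6 = 320 / 64 = 5.

c(0) = 5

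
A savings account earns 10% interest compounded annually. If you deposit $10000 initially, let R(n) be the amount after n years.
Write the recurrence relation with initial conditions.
Each year the balance grows by 10%, i.e. is multiplied by 1 + 10/100 = 1.1, so R(n) = 1.1 × R(n-1). The initial deposit gives R(0) = 10000.
Unrolling gives the closed form R(n) = 10000 × (1.1)ⁿ.

R(n) = 1.1 × R(n-1), R(0) = 10000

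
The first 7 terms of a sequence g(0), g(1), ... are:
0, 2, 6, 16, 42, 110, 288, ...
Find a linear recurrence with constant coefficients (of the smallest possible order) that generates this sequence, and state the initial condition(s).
Look for the lowest-order linear relation among consecutive terms.
Observation: g(n) - 3·g(n-1) - (-1)·g(n-2) = 0 holds for the shown terms, and no order-1 relation g(n) = α·g(n-1) + β fits.
Check at n=3: 3·6 + (-1)·2 = 16. ✓

g(n) = 3g(n-1) - g(n-2), g(0) = 0, g(1) = 2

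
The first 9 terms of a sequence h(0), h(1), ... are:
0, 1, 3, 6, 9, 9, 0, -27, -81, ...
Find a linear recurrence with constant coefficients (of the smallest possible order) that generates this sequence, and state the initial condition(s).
Look for the lowest-order linear relation among consecutive terms.
Observation: h(n) - 3·h(n-1) - (-3)·h(n-2) = 0 holds for the shown terms, and no order-1 relation h(n) = α·h(n-1) + β fits.
Check at n=3: 3·3 + (-3)·1 = 6. ✓

h(n) = 3h(n-1) - 3h(n-2), h(0) = 0, h(1) = 1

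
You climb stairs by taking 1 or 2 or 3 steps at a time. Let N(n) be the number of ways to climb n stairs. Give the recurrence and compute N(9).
Condition on the size of the last step (1 to 3): before it there were n-1, …, n-3 stairs climbed, and these cases are disjoint, so N(n) = N(n-1) + N(n-2) + N(n-3) (order-3 linear recurrence).
Initial conditions by direct count (compositions of i into parts ≤ 3): N(1) = 1; N(2) = 2; N(3) = 4.
Iterating the recurrence: N(4) = 7, N(5) = 13, N(6) = 24, N(7) = 44, N(8) = 81, N(9) = 149.

N(n) = N(n-1) + N(n-2) + N(n-3), N(1) = 1, N(2) = 2, N(3) = 4; N(9) = 149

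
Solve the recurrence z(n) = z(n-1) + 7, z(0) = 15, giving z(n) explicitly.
Recurrence: z(n) = z(n-1) + 7, initial: z(0) = 15.
Each step adds 7, so z(n) = z(0) + 7n = 7n + 15.

z(n) = 7n + 15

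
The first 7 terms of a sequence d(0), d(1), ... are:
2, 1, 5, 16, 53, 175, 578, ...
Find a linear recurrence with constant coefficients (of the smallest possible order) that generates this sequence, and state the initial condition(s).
Look for the lowest-order linear relation among consecutive terms.
Observation: d(n) - 3·d(n-1) - (1)·d(n-2) = 0 holds for the shown terms, and no order-1 relation d(n) = α·d(n-1) + β fits.
Check at n=3: 3·5 + (1)·1 = 16. ✓

d(n) = 3d(n-1) + d(n-2), d(0) = 2, d(1) = 1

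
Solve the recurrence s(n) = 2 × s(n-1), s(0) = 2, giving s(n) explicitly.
Recurrence: s(n) = 2 × s(n-1), initial: s(0) = 2.
Each term is 2 times the previous, so this is geometric with ratio 2. After n steps: s(n) = s(0)·2ⁿ = 2·2ⁿ.

s(n) = 2·2ⁿ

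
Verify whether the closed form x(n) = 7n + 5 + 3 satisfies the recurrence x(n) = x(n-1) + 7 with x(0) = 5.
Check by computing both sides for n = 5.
From the recurrence with x(0) = 5:
  x(0) = 5, x(1) = 12, x(2) = 19, x(3) = 26, x(4) = 33, x(5) = 40
  so the recurrence gives x(5) = 40.
From the proposed closed form x(n) = 7n + 5 + 3:
  x(5) = 43.
The recurrence gives 40 but the closed form gives 43, so the closed form does not satisfy the recurrence.

No, the closed form is incorrect.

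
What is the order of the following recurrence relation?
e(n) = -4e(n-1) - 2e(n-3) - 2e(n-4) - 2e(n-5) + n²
The order is the largest lag k for which e(n-k) appears. Here the deepest term is e(n-5) (the n² term is non-homogeneous and does not affect the order), so the order is 5.

Order 5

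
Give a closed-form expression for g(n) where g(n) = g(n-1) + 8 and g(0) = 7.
Recurrence: g(n) = g(n-1) + 8, initial: g(0) = 7.
Each step adds 8, so g(n) = g(0) + 8n = 8n + 7.

g(n) = 8n + 7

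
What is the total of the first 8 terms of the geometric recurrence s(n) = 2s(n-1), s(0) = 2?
Computing the sequence terms: 2, 4, 8, 16, 32, 64, 128, 256
Adding these values together:

510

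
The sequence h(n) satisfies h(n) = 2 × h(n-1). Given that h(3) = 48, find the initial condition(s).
In general h(n) = 2ⁿ · h(0). At n = 3: h(0) = h(3) / 2^3 = 48 / 8 = 6.

h(0) = 6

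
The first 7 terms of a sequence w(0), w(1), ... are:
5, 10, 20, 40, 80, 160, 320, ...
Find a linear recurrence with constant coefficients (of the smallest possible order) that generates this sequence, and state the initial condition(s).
Look for the lowest-order linear relation among consecutive terms.
Observation: each term is 2× the previous.
Check at n=2: 2·10 = 20. ✓

w(n) = 2 × w(n-1), w(0) = 5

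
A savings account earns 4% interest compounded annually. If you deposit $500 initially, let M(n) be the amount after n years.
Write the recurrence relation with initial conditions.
Each year the balance grows by 4%, i.e. is multiplied by 1 + 4/100 = 1.04, so M(n) = 1.04 × M(n-1). The initial deposit gives M(0) = 500.
Unrolling gives the closed form M(n) = 500 × (1.04)ⁿ.

M(n) = 1.04 × M(n-1), M(0) = 500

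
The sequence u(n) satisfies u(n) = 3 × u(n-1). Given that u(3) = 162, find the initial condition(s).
In general u(n) = 3ⁿ · u(0). At n = 3: u(0) = u(3) / 3^3 = 162 / 27 = 6.

u(0) = 6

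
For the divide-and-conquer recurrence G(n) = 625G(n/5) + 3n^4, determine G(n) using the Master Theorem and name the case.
Master Theorem template: G(n) = a·G(n/b) + f(n).
Here: a=625, b=5, f(n)=3n^4
Compute log_b(a) = log_5(625) = 4.
f(n) = 3n^4 = Θ(n^4). Case 2: G(n) = Θ(n^4 log n).

Case 2: G(n) = Θ(n^4 log n)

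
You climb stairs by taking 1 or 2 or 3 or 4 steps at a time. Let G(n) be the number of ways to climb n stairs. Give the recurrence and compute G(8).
Condition on the size of the last step (1 to 4): before it there were n-1, …, n-4 stairs climbed, and these cases are disjoint, so G(n) = G(n-1) + G(n-2) + G(n-3) + G(n-4) (order-4 linear recurrence).
Initial conditions by direct count (compositions of i into parts ≤ 4): G(1) = 1; G(2) = 2; G(3) = 4; G(4) = 8.
Iterating the recurrence: G(5) = 15, G(6) = 29, G(7) = 56, G(8) = 108.

G(n) = G(n-1) + G(n-2) + G(n-3) + G(n-4), G(1) = 1, G(2) = 2, G(3) = 4, G(4) = 8; G(8) = 108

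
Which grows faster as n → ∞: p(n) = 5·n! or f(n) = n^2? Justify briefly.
Comparing growth rates:
Growth-rate hierarchy: log n ≺ any polynomial ≺ any exponential cⁿ (c>1) ≺ n! ≺ nⁿ.
factorial dominates polynomial degree 2 asymptotically.

p(n) grows faster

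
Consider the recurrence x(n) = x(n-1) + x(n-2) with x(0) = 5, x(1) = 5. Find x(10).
Computing the sequence terms:
5, 5, 10, 15, 25, 40, 65, 105, 170, 275, 445

445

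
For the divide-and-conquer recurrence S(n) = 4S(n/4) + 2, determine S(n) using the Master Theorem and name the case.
Master Theorem template: S(n) = a·S(n/b) + f(n).
Here: a=4, b=4, f(n)=2
Compute log_b(a) = log_4(4) = 1.
f(n) = 2 = O(n^(1-ε)) with ε = 1. Case 1: S(n) = Θ(n^log_b(a)) = Θ(n).

Case 1: S(n) = Θ(n)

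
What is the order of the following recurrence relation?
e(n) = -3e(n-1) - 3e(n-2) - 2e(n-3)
The order is the largest lag k for which e(n-k) appears. Here the deepest term is e(n-3), so the order is 3.

Order 3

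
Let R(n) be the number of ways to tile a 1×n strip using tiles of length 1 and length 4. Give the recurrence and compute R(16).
Condition on the last tile: it has length 1 (leaving a 1×(n-1) strip) or length 4 (leaving a 1×(n-4) strip), so R(n) = R(n-1) + R(n-4) (order-4 linear recurrence).
For 0 ≤ i < 4 only unit tiles fit, so R(i) = 1.
Iterating the recurrence: R(4) = 2, R(5) = 3, R(6) = 4, R(7) = 5, R(8) = 7, R(9) = 10, R(10) = 14, R(11) = 19, R(12) = 26, R(13) = 36, R(14) = 50, R(15) = 69, R(16) = 95.

R(n) = R(n-1) + R(n-4), with R(i) = 1 for 0 ≤ i < 4; R(16) = 95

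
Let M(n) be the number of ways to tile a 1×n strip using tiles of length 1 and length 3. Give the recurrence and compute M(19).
Condition on the last tile: it has length 1 (leaving a 1×(n-1) strip) or length 3 (leaving a 1×(n-3) strip), so M(n) = M(n-1) + M(n-3) (order-3 linear recurrence).
For 0 ≤ i < 3 only unit tiles fit, so M(i) = 1.
Iterating the recurrence: M(3) = 2, M(4) = 3, M(5) = 4, M(6) = 6, M(7) = 9, M(8) = 13, M(9) = 19, M(10) = 28, M(11) = 41, M(12) = 60, M(13) = 88, M(14) = 129, M(15) = 189, M(16) = 277, M(17) = 406, M(18) = 595, M(19) = 872.

M(n) = M(n-1) + M(n-3), with M(i) = 1 for 0 ≤ i < 3; M(19) = 872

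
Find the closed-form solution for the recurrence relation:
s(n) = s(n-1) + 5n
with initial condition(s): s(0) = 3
Recurrence: s(n) = s(n-1) + 5n, initial: s(0) = 3.
Telescoping: s(n) = s(0) + 5·Σᵢ₌₁ⁿ i = 3 + 5·n(n+1)/2.

s(n) = 5·n(n+1)/2 + 3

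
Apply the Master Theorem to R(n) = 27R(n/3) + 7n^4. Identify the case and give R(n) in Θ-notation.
Master Theorem template: R(n) = a·R(n/b) + f(n).
Here: a=27, b=3, f(n)=7n^4
Compute log_b(a) = log_3(27) = 3.
f(n) = 7n^4 = Ω(n^(3+ε)) with ε = 1, and the regularity condition holds (a·f(n/b) = (a/b^4)·f(n) with a/b^4 = 3^-1 < 1). Case 3: R(n) = Θ(f(n)) = Θ(n^4).

Case 3: R(n) = Θ(n^4)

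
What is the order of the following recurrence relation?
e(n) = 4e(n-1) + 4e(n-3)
The order is the largest lag k for which e(n-k) appears. Here the deepest term is e(n-3), so the order is 3.

Order 3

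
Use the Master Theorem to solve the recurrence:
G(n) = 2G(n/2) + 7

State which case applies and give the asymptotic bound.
Master Theorem template: G(n) = a·G(n/b) + f(n).
Here: a=2, b=2, f(n)=7
Compute log_b(a) = log_2(2) = 1.
f(n) = 7 = O(n^(1-ε)) with ε = 1. Case 1: G(n) = Θ(n^log_b(a)) = Θ(n).

Case 1: G(n) = Θ(n)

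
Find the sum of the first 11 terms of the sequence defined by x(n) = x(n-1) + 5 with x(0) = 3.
Computing the sequence terms: 3, 8, 13, 18, 23, 28, 33, 38, 43, 48, 53
Adding these values together:

308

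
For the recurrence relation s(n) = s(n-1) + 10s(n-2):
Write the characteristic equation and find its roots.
Substitute s(n) = rⁿ and divide through by rⁿ⁻²: r² - r - 10 = 0
Discriminant: 1² + 4·10 = 41, not a perfect square, so by the quadratic formula r = (1 ± √41)/2.
General solution: s(n) = A·r₁ⁿ + B·r₂ⁿ where r₁,r₂ = (1 ± √41)/2

Characteristic: r² - r - 10 = 0, Roots: r = (1 ± √41)/2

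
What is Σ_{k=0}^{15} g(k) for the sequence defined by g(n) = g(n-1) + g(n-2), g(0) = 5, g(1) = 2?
Computing the sequence terms: 5, 2, 7, 9, 16, 25, 41, 66, 107, 173, 280, 453, 733, 1186, 1919, 3105
Adding these values together:

8127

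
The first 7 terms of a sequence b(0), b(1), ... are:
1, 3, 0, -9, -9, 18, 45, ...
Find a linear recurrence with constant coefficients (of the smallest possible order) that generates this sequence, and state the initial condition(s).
Look for the lowest-order linear relation among consecutive terms.
Observation: b(n) - 1·b(n-1) - (-3)·b(n-2) = 0 holds for the shown terms, and no order-1 relation b(n) = α·b(n-1) + β fits.
Check at n=3: 1·0 + (-3)·3 = -9. ✓

b(n) = b(n-1) - 3b(n-2), b(0) = 1, b(1) = 3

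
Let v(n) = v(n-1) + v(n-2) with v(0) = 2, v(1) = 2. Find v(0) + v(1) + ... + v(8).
Computing the sequence terms: 2, 2, 4, 6, 10, 16, 26, 42, 68
Adding these values together:

176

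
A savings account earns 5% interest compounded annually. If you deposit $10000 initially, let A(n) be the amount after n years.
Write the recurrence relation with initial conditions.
Each year the balance grows by 5%, i.e. is multiplied by 1 + 5/100 = 1.05, so A(n) = 1.05 × A(n-1). The initial deposit gives A(0) = 10000.
Unrolling gives the closed form A(n) = 10000 × (1.05)ⁿ.

A(n) = 1.05 × A(n-1), A(0) = 10000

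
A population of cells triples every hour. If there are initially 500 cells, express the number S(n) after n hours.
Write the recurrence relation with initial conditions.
Each hour multiplies the count by 3, so the count after n hours depends only on the count after n-1 hours: S(n) = 3 × S(n-1). The starting count gives S(0) = 500.
Unrolling n times gives the closed form S(n) = 500 × 3ⁿ.

S(n) = 3 × S(n-1), S(0) = 500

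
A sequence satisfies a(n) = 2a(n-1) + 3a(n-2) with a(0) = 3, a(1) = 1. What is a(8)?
Computing the sequence terms:
3, 1, 11, 25, 83, 241, 731, 2185, 6563

6563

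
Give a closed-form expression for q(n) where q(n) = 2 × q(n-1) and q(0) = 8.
Recurrence: q(n) = 2 × q(n-1), initial: q(0) = 8.
Each term is 2 times the previous, so this is geometric with ratio 2. After n steps: q(n) = q(0)·2ⁿ = 8·2ⁿ.

q(n) = 8·2ⁿ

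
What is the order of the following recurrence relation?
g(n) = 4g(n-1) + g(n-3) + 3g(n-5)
The order is the largest lag k for which g(n-k) appears. Here the deepest term is g(n-5), so the order is 5.

Order 5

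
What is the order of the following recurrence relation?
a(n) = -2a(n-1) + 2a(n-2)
The order is the largest lag k for which a(n-k) appears. Here the deepest term is a(n-2), so the order is 2.

Order 2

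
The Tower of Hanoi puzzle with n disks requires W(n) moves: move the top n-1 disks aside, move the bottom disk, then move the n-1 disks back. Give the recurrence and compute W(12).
Moving n disks = move the top n-1 disks aside (W(n-1) moves) + move the largest disk (1 move) + move the n-1 disks back on top (W(n-1) moves), so W(n) = 2W(n-1) + 1, with W(1) = 1 (a single disk takes one move).
First terms: 1, 3, 7, 15, 31, 63, … — each is one less than a power of 2. Indeed W(n) + 1 = 2(W(n-1) + 1) with W(1) + 1 = 2, so W(n) + 1 = 2ⁿ and W(n) = 2ⁿ - 1.
Hence W(12) = 2^12 - 1 = 4096 - 1 = 4095.

W(n) = 2W(n-1) + 1, W(1) = 1; W(12) = 4095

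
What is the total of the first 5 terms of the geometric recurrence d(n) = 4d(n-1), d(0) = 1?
Computing the sequence terms: 1, 4, 16, 64, 256
Adding these values together:

341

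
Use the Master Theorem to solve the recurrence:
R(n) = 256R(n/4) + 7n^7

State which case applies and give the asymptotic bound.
Master Theorem template: R(n) = a·R(n/b) + f(n).
Here: a=256, b=4, f(n)=7n^7
Compute log_b(a) = log_4(256) = 4.
f(n) = 7n^7 = Ω(n^(4+ε)) with ε = 3, and the regularity condition holds (a·f(n/b) = (a/b^7)·f(n) with a/b^7 = 4^-3 < 1). Case 3: R(n) = Θ(f(n)) = Θ(n^7).

Case 3: R(n) = Θ(n^7)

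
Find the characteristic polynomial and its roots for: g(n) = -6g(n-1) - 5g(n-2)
Substitute g(n) = rⁿ and divide through by rⁿ⁻²: r² + 6r + 5 = 0
Factor: (r + 1)(r + 5) = 0, so r = -1, -5.
General solution: g(n) = A·(-1)ⁿ + B·(-5)ⁿ

Characteristic: r² + 6r + 5 = 0, Roots: r = -1, -5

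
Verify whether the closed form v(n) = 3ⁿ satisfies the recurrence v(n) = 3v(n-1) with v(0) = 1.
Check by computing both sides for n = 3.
From the recurrence with v(0) = 1:
  v(0) = 1, v(1) = 3, v(2) = 9, v(3) = 27
  so the recurrence gives v(3) = 27.
From the proposed closed form v(n) = 3ⁿ:
  v(3) = 27.
Both sides give 27 at n = 3, and the initial condition(s) match, so the closed form is consistent.

Yes, the closed form is correct.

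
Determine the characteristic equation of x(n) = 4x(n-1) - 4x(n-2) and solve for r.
Substitute x(n) = rⁿ and divide through by rⁿ⁻²: r² - 4r + 4 = 0
Factor: (r - 2)² = 0, so r = 2 (double root).
General solution: x(n) = (A + Bn)·2ⁿ

Characteristic: r² - 4r + 4 = 0, Roots: r = 2 (double root)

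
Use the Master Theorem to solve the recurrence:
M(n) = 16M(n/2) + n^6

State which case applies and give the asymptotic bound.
Master Theorem template: M(n) = a·M(n/b) + f(n).
Here: a=16, b=2, f(n)=n^6
Compute log_b(a) = log_2(16) = 4.
f(n) = n^6 = Ω(n^(4+ε)) with ε = 2, and the regularity condition holds (a·f(n/b) = (a/b^6)·f(n) with a/b^6 = 2^-2 < 1). Case 3: M(n) = Θ(f(n)) = Θ(n^6).

Case 3: M(n) = Θ(n^6)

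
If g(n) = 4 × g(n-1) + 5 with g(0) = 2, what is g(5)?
Computing step by step:
g(0) = 2
g(1) = 4 × 2 + 5 = 13
g(2) = 4 × 13 + 5 = 57
g(3) = 4 × 57 + 5 = 233
g(4) = 4 × 233 + 5 = 937
g(5) = 4 × 937 + 5 = 3753

3753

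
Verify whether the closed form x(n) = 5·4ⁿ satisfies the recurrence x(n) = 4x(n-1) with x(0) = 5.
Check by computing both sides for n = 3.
From the recurrence with x(0) = 5:
  x(0) = 5, x(1) = 20, x(2) = 80, x(3) = 320
  so the recurrence gives x(3) = 320.
From the proposed closed form x(n) = 5·4ⁿ:
  x(3) = 320.
Both sides give 320 at n = 3, and the initial condition(s) match, so the closed form is consistent.

Yes, the closed form is correct.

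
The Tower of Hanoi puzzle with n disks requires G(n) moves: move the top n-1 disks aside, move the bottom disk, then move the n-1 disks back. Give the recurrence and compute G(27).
Moving n disks = move the top n-1 disks aside (G(n-1) moves) + move the largest disk (1 move) + move the n-1 disks back on top (G(n-1) moves), so G(n) = 2G(n-1) + 1, with G(1) = 1 (a single disk takes one move).
First terms: 1, 3, 7, 15, 31, 63, … — each is one less than a power of 2. Indeed G(n) + 1 = 2(G(n-1) + 1) with G(1) + 1 = 2, so G(n) + 1 = 2ⁿ and G(n) = 2ⁿ - 1.
Hence G(27) = 2^27 - 1 = 134217728 - 1 = 134217727.

G(n) = 2G(n-1) + 1, G(1) = 1; G(27) = 134217727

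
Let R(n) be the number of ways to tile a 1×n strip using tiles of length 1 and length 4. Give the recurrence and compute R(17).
Condition on the last tile: it has length 1 (leaving a 1×(n-1) strip) or length 4 (leaving a 1×(n-4) strip), so R(n) = R(n-1) + R(n-4) (order-4 linear recurrence).
For 0 ≤ i < 4 only unit tiles fit, so R(i) = 1.
Iterating the recurrence: R(4) = 2, R(5) = 3, R(6) = 4, R(7) = 5, R(8) = 7, R(9) = 10, R(10) = 14, R(11) = 19, R(12) = 26, R(13) = 36, R(14) = 50, R(15) = 69, R(16) = 95, R(17) = 131.

R(n) = R(n-1) + R(n-4), with R(i) = 1 for 0 ≤ i < 4; R(17) = 131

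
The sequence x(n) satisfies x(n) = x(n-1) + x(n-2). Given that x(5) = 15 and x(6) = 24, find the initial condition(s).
Work backwards using x(k) = x(k+2) - x(k+1):
x(4) = x(6) - x(5) = 24 - 15 = 9
x(3) = x(5) - x(4) = 15 - 9 = 6
x(2) = x(4) - x(3) = 9 - 6 = 3
x(1) = x(3) - x(2) = 6 - 3 = 3
x(0) = x(2) - x(1) = 3 - 3 = 0

x(0) = 0, x(1) = 3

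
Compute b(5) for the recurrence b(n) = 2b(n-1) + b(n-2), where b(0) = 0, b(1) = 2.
Computing the sequence terms:
0, 2, 4, 10, 24, 58

58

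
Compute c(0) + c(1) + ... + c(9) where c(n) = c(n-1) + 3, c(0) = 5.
Computing the sequence terms: 5, 8, 11, 14, 17, 20, 23, 26, 29, 32
Adding these values together:

185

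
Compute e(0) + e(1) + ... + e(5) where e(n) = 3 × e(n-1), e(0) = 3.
Computing the sequence terms: 3, 9, 27, 81, 243, 729
Adding these values together:

1092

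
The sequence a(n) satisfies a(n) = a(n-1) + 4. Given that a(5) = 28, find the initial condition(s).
a(5) = a(0) + 5·4, so a(0) = 28 - 20 = 8.

a(0) = 8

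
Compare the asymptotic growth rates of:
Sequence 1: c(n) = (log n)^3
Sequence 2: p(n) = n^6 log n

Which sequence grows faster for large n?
Comparing growth rates:
Growth-rate hierarchy: log n ≺ any polynomial ≺ any exponential cⁿ (c>1) ≺ n! ≺ nⁿ.
polynomial degree 6 (with log factor) dominates polylogarithmic (log n)^3 asymptotically.

p(n) grows faster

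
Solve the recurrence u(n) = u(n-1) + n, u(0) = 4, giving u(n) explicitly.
Recurrence: u(n) = u(n-1) + n, initial: u(0) = 4.
Telescoping: u(n) = u(0) + Σᵢ₌₁ⁿ i = 4 + n(n+1)/2.

u(n) = n(n+1)/2 + 4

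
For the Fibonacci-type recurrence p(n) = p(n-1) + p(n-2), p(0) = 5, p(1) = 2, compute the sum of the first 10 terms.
Computing the sequence terms: 5, 2, 7, 9, 16, 25, 41, 66, 107, 173
Adding these values together:

451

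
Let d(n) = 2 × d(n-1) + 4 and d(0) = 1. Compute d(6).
Computing step by step:
d(0) = 1
d(1) = 2 × 1 + 4 = 6
d(2) = 2 × 6 + 4 = 16
d(3) = 2 × 16 + 4 = 36
d(4) = 2 × 36 + 4 = 76
d(5) = 2 × 76 + 4 = 156
d(6) = 2 × 156 + 4 = 316

316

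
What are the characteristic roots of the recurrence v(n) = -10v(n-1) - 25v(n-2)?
Substitute v(n) = rⁿ and divide through by rⁿ⁻²: r² + 10r + 25 = 0
Factor: (r + 5)² = 0, so r = -5 (double root).
General solution: v(n) = (A + Bn)·(-5)ⁿ

Characteristic: r² + 10r + 25 = 0, Roots: r = -5 (double root)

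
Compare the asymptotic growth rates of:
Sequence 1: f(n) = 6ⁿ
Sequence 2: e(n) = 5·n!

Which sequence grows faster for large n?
Comparing growth rates:
Growth-rate hierarchy: log n ≺ any polynomial ≺ any exponential cⁿ (c>1) ≺ n! ≺ nⁿ.
factorial dominates exponential base 6 asymptotically.

e(n) grows faster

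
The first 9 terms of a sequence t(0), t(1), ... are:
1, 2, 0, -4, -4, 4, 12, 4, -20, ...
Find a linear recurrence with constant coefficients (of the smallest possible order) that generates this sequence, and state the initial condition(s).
Look for the lowest-order linear relation among consecutive terms.
Observation: t(n) - 1·t(n-1) - (-2)·t(n-2) = 0 holds for the shown terms, and no order-1 relation t(n) = α·t(n-1) + β fits.
Check at n=3: 1·0 + (-2)·2 = -4. ✓

t(n) = t(n-1) - 2t(n-2), t(0) = 1, t(1) = 2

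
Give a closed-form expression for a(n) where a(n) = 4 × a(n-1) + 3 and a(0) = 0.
Recurrence: a(n) = 4 × a(n-1) + 3, initial: a(0) = 0.
Try a(n) = A·4ⁿ + C. Substituting: A·4ⁿ + C = 4(A·4ⁿ⁻¹ + C) + 3 = A·4ⁿ + 4C + 3, so C = 4C + 3, giving C = -1. Then a(0) = A - 1 = 0 gives A = 1.

a(n) = 4ⁿ - 1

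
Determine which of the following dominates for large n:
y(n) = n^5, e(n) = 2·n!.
Comparing growth rates:
Growth-rate hierarchy: log n ≺ any polynomial ≺ any exponential cⁿ (c>1) ≺ n! ≺ nⁿ.
factorial dominates polynomial degree 5 asymptotically.

e(n) grows faster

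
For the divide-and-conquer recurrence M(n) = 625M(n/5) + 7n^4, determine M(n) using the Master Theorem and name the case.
Master Theorem template: M(n) = a·M(n/b) + f(n).
Here: a=625, b=5, f(n)=7n^4
Compute log_b(a) = log_5(625) = 4.
f(n) = 7n^4 = Θ(n^4). Case 2: M(n) = Θ(n^4 log n).

Case 2: M(n) = Θ(n^4 log n)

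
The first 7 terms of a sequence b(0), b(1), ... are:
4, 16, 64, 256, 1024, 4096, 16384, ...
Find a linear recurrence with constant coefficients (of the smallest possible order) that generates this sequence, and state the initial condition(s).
Look for the lowest-order linear relation among consecutive terms.
Observation: each term is 4× the previous.
Check at n=2: 4·16 = 64. ✓

b(n) = 4 × b(n-1), b(0) = 4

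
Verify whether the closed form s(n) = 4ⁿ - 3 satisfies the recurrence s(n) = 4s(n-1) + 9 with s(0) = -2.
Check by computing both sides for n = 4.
From the recurrence with s(0) = -2:
  s(0) = -2, s(1) = 1, s(2) = 13, s(3) = 61, s(4) = 253
  so the recurrence gives s(4) = 253.
From the proposed closed form s(n) = 4ⁿ - 3:
  s(4) = 253.
Both sides give 253 at n = 4, and the initial condition(s) match, so the closed form is consistent.

Yes, the closed form is correct.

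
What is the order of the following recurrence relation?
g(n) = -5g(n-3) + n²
The order is the largest lag k for which g(n-k) appears. Here the deepest term is g(n-3) (the n² term is non-homogeneous and does not affect the order), so the order is 3.

Order 3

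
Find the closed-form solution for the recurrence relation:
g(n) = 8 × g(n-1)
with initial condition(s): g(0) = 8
Recurrence: g(n) = 8 × g(n-1), initial: g(0) = 8.
Each term is 8 times the previous, so this is geometric with ratio 8. After n steps: g(n) = g(0)·8ⁿ = 8·8ⁿ.

g(n) = 8·8ⁿ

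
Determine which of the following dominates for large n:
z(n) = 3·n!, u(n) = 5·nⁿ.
Comparing growth rates:
Growth-rate hierarchy: log n ≺ any polynomial ≺ any exponential cⁿ (c>1) ≺ n! ≺ nⁿ.
super-exponential nⁿ dominates factorial asymptotically.

u(n) grows faster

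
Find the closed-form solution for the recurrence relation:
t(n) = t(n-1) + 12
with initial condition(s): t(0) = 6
Recurrence: t(n) = t(n-1) + 12, initial: t(0) = 6.
Each step adds 12, so t(n) = t(0) + 12n = 12n + 6.

t(n) = 12n + 6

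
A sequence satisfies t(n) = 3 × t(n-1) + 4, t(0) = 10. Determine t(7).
Computing step by step:
t(0) = 10
t(1) = 3 × 10 + 4 = 34
t(2) = 3 × 34 + 4 = 106
t(3) = 3 × 106 + 4 = 322
t(4) = 3 × 322 + 4 = 970
t(5) = 3 × 970 + 4 = 2914
t(6) = 3 × 2914 + 4 = 8746
t(7) = 3 × 8746 + 4 = 26242

26242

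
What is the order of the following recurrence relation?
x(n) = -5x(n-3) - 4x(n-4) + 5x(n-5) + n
The order is the largest lag k for which x(n-k) appears. Here the deepest term is x(n-5) (the n term is non-homogeneous and does not affect the order), so the order is 5.

Order 5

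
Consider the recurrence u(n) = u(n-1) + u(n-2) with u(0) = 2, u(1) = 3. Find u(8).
Computing the sequence terms:
2, 3, 5, 8, 13, 21, 34, 55, 89

89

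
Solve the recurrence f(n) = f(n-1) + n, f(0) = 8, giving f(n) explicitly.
Recurrence: f(n) = f(n-1) + n, initial: f(0) = 8.
Telescoping: f(n) = f(0) + Σᵢ₌₁ⁿ i = 8 + n(n+1)/2.

f(n) = n(n+1)/2 + 8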